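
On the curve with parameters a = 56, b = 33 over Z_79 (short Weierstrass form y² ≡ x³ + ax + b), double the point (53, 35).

tangent at (53, 35): λ = (3·53² + 56)/(2·35) ≡ 30/70. 70⁻¹ ≡ 35 (mod 79), so λ ≡ 30·35 ≡ 23.
  x = λ² - 53 - 53 = 529 - 106 ≡ 28; y = λ·(53 - 28) - 35 ≡ 66. → (28, 66)

(28, 66)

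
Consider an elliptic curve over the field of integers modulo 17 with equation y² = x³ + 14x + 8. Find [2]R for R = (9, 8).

(3, 14)

tangent at (9, 8): λ = (3·9² + 14)/(2·8) ≡ 2/16. 16⁻¹ ≡ 16 (mod 17), so λ ≡ 2·16 ≡ 15.
  x = λ² - 9 - 9 = 225 - 18 ≡ 3; y = λ·(9 - 3) - 8 ≡ 14. → (3, 14)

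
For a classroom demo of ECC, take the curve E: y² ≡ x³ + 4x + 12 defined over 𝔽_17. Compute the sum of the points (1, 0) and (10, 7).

(15, 8)

(1, 0) + (10, 7). λ = (7 - 0)/(10 - 1) ≡ 7/9 mod 17. 9⁻¹ ≡ 2 (mod 17), so λ ≡ 14.
  x = λ² - 1 - 10 = 196 - 11 ≡ 15; y = λ·(1 - 15) - 0 ≡ 8. → (15, 8)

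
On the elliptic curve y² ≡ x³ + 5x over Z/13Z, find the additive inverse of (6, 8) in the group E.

(6, 5)

-(6, 8) = (6, -8 mod 13) = (6, 5).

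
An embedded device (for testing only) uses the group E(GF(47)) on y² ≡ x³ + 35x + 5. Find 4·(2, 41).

Write G = (2, 41).
Double-and-add on 4 = (100)₂. Start with G = (2, 41) for the leading 1-bit.
double: tangent at (2, 41): λ = (3·2² + 35)/(2·41) ≡ 0/35. 35⁻¹ ≡ 43 (mod 47), so λ ≡ 0·43 ≡ 0.
  x = λ² - 2 - 2 = 0 - 4 ≡ 43; y = λ·(2 - 43) - 41 ≡ 6. → (43, 6)
double: tangent at (43, 6): λ = (3·43² + 35)/(2·6) ≡ 36/12. 12⁻¹ ≡ 4 (mod 47), so λ ≡ 36·4 ≡ 3.
  x = λ² - 43 - 43 = 9 - 86 ≡ 17; y = λ·(43 - 17) - 6 ≡ 25. → (17, 25)

(17, 25)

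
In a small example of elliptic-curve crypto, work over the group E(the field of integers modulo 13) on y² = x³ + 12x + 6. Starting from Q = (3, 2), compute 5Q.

Double-and-add on 5 = (101)₂. Start with Q = (3, 2) for the leading 1-bit.
double: tangent at (3, 2): λ = (3·3² + 12)/(2·2) ≡ 0/4. 4⁻¹ ≡ 10 (mod 13) since 4·10 = 40 ≡ 1, so λ ≡ 0·10 ≡ 0.
  x = λ² - 3 - 3 = 0 - 6 ≡ 7; y = λ·(3 - 7) - 2 ≡ 11. → (7, 11)
double: tangent at (7, 11): λ = (3·7² + 12)/(2·11) ≡ 3/9. 9⁻¹ ≡ 3 (mod 13) since 9·3 = 27 ≡ 1, so λ ≡ 3·3 ≡ 9.
  x = λ² - 7 - 7 = 81 - 14 ≡ 2; y = λ·(7 - 2) - 11 ≡ 8. → (2, 8)
add Q: (2, 8) + (3, 2). λ = (2 - 8)/(3 - 2) ≡ 7/1 mod 13. 1⁻¹ ≡ 1 (mod 13), so λ ≡ 7.
  x = λ² - 2 - 3 = 49 - 5 ≡ 5; y = λ·(2 - 5) - 8 ≡ 10. → (5, 10)

(5, 10)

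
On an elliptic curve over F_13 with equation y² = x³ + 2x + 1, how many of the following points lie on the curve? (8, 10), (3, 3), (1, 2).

2

(8, 10): 10² ≡ 9, rhs ≡ 9 → on.
(3, 3): 3² ≡ 9, rhs ≡ 8 → off.
(1, 2): 2² ≡ 4, rhs ≡ 4 → on.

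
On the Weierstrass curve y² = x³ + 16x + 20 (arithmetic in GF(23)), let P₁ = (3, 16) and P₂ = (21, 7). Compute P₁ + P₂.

(3, 16) + (21, 7). λ = (7 - 16)/(21 - 3) ≡ 14/18 mod 23. 18⁻¹ ≡ 9 (mod 23) since 18·9 = 162 ≡ 1, so λ ≡ 11.
  x = λ² - 3 - 21 = 121 - 24 ≡ 5; y = λ·(3 - 5) - 16 ≡ 8. → (5, 8)

(5, 8)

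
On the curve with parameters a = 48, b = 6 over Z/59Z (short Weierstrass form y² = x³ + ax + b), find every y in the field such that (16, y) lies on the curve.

none

x³ + 48x + 6 = 4870 ≡ 32 (mod 59).
32 is a non-residue mod 59; no y exists.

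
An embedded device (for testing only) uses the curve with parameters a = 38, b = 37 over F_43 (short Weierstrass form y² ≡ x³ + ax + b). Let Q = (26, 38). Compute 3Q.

Repeated addition: build up to 3Q.
2Q: tangent at (26, 38): λ = (3·26² + 38)/(2·38) ≡ 2/33. 33⁻¹ ≡ 30 (mod 43), so λ ≡ 2·30 ≡ 17.
  x = λ² - 26 - 26 = 289 - 52 ≡ 22; y = λ·(26 - 22) - 38 ≡ 30. → (22, 30)
3Q: (22, 30) + (26, 38). λ = (38 - 30)/(26 - 22) ≡ 8/4 mod 43. 4⁻¹ ≡ 11 (mod 43) since 4·11 = 44 ≡ 1, so λ ≡ 2.
  x = λ² - 22 - 26 = 4 - 48 ≡ 42; y = λ·(22 - 42) - 30 ≡ 16. → (42, 16)

(42, 16)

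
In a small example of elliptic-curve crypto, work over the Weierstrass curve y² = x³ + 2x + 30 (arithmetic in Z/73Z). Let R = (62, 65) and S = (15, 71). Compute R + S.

(44, 29)

(62, 65) + (15, 71). λ = (71 - 65)/(15 - 62) ≡ 6/26 mod 73. 26⁻¹ ≡ 59 (mod 73) since 26·59 = 1534 ≡ 1, so λ ≡ 62.
  x = λ² - 62 - 15 = 3844 - 77 ≡ 44; y = λ·(62 - 44) - 65 ≡ 29. → (44, 29)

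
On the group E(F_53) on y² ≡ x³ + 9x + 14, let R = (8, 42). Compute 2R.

(24, 3)

tangent at (8, 42): λ = (3·8² + 9)/(2·42) ≡ 42/31. 31⁻¹ ≡ 12 (mod 53), so λ ≡ 42·12 ≡ 27.
  x = λ² - 8 - 8 = 729 - 16 ≡ 24; y = λ·(8 - 24) - 42 ≡ 3. → (24, 3)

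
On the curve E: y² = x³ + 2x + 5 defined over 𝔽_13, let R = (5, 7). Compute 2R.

tangent at (5, 7): λ = (3·5² + 2)/(2·7) ≡ 12/1. 1⁻¹ ≡ 1 (mod 13), so λ ≡ 12·1 ≡ 12.
  x = λ² - 5 - 5 = 144 - 10 ≡ 4; y = λ·(5 - 4) - 7 ≡ 5. → (4, 5)

(4, 5)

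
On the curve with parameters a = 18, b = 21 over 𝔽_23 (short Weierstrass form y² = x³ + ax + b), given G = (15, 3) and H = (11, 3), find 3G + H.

(20, 3)

First 3G:
Repeated addition: build up to 3G.
2G: tangent at (15, 3): λ = (3·15² + 18)/(2·3) ≡ 3/6. 6⁻¹ ≡ 4 (mod 23) since 6·4 = 24 ≡ 1, so λ ≡ 3·4 ≡ 12.
  x = λ² - 15 - 15 = 144 - 30 ≡ 22; y = λ·(15 - 22) - 3 ≡ 5. → (22, 5)
3G: (22, 5) + (15, 3). λ = (3 - 5)/(15 - 22) ≡ 21/16 mod 23. 16⁻¹ ≡ 13 (mod 23), so λ ≡ 20.
  x = λ² - 22 - 15 = 400 - 37 ≡ 18; y = λ·(22 - 18) - 5 ≡ 6. → (18, 6)
3G = (18, 6).
Finally 3G + H:
(18, 6) + (11, 3). λ = (3 - 6)/(11 - 18) ≡ 20/16 mod 23. 16⁻¹ ≡ 13 (mod 23), so λ ≡ 7.
  x = λ² - 18 - 11 = 49 - 29 ≡ 20; y = λ·(18 - 20) - 6 ≡ 3. → (20, 3)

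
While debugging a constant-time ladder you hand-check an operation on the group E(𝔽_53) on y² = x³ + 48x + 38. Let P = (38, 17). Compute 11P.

Repeated addition: build up to 11P.
2P: tangent at (38, 17): λ = (3·38² + 48)/(2·17) ≡ 34/34. 34⁻¹ ≡ 39 (mod 53) since 34·39 = 1326 ≡ 1, so λ ≡ 34·39 ≡ 1.
  x = λ² - 38 - 38 = 1 - 76 ≡ 31; y = λ·(38 - 31) - 17 ≡ 43. → (31, 43)
3P: (31, 43) + (38, 17). λ = (17 - 43)/(38 - 31) ≡ 27/7 mod 53. 7⁻¹ ≡ 38 (mod 53) since 7·38 = 266 ≡ 1, so λ ≡ 19.
  x = λ² - 31 - 38 = 361 - 69 ≡ 27; y = λ·(31 - 27) - 43 ≡ 33. → (27, 33)
4P: (27, 33) + (38, 17). λ = (17 - 33)/(38 - 27) ≡ 37/11 mod 53. 11⁻¹ ≡ 29 (mod 53), so λ ≡ 13.
  x = λ² - 27 - 38 = 169 - 65 ≡ 51; y = λ·(27 - 51) - 33 ≡ 26. → (51, 26)
5P: (51, 26) + (38, 17). λ = (17 - 26)/(38 - 51) ≡ 44/40 mod 53. 40⁻¹ ≡ 4 (mod 53) since 40·4 = 160 ≡ 1, so λ ≡ 17.
  x = λ² - 51 - 38 = 289 - 89 ≡ 41; y = λ·(51 - 41) - 26 ≡ 38. → (41, 38)
6P: (41, 38) + (38, 17). λ = (17 - 38)/(38 - 41) ≡ 32/50 mod 53. 50⁻¹ ≡ 35 (mod 53), so λ ≡ 7.
  x = λ² - 41 - 38 = 49 - 79 ≡ 23; y = λ·(41 - 23) - 38 ≡ 35. → (23, 35)
7P: (23, 35) + (38, 17). λ = (17 - 35)/(38 - 23) ≡ 35/15 mod 53. 15⁻¹ ≡ 46 (mod 53) since 15·46 = 690 ≡ 1, so λ ≡ 20.
  x = λ² - 23 - 38 = 400 - 61 ≡ 21; y = λ·(23 - 21) - 35 ≡ 5. → (21, 5)
8P: (21, 5) + (38, 17). λ = (17 - 5)/(38 - 21) ≡ 12/17 mod 53. 17⁻¹ ≡ 25 (mod 53) since 17·25 = 425 ≡ 1, so λ ≡ 35.
  x = λ² - 21 - 38 = 1225 - 59 ≡ 0; y = λ·(21 - 0) - 5 ≡ 41. → (0, 41)
9P: (0, 41) + (38, 17). λ = (17 - 41)/(38 - 0) ≡ 29/38 mod 53. 38⁻¹ ≡ 7 (mod 53) since 38·7 = 266 ≡ 1, so λ ≡ 44.
  x = λ² - 0 - 38 = 1936 - 38 ≡ 43; y = λ·(0 - 43) - 41 ≡ 28. → (43, 28)
10P: (43, 28) + (38, 17). λ = (17 - 28)/(38 - 43) ≡ 42/48 mod 53. 48⁻¹ ≡ 21 (mod 53), so λ ≡ 34.
  x = λ² - 43 - 38 = 1156 - 81 ≡ 15; y = λ·(43 - 15) - 28 ≡ 23. → (15, 23)
11P: (15, 23) + (38, 17). λ = (17 - 23)/(38 - 15) ≡ 47/23 mod 53. 23⁻¹ ≡ 30 (mod 53) since 23·30 = 690 ≡ 1, so λ ≡ 32.
  x = λ² - 15 - 38 = 1024 - 53 ≡ 17; y = λ·(15 - 17) - 23 ≡ 19. → (17, 19)

(17, 19)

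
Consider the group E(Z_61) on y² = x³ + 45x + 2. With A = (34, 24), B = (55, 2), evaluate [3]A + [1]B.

(44, 34)

First 3A:
Repeated addition: build up to 3A.
2A: tangent at (34, 24): λ = (3·34² + 45)/(2·24) ≡ 36/48. 48⁻¹ ≡ 14 (mod 61), so λ ≡ 36·14 ≡ 16.
  x = λ² - 34 - 34 = 256 - 68 ≡ 5; y = λ·(34 - 5) - 24 ≡ 13. → (5, 13)
3A: (5, 13) + (34, 24). λ = (24 - 13)/(34 - 5) ≡ 11/29 mod 61. 29⁻¹ ≡ 40 (mod 61), so λ ≡ 13.
  x = λ² - 5 - 34 = 169 - 39 ≡ 8; y = λ·(5 - 8) - 13 ≡ 9. → (8, 9)
3A = (8, 9).
Finally 3A + B:
(8, 9) + (55, 2). λ = (2 - 9)/(55 - 8) ≡ 54/47 mod 61. 47⁻¹ ≡ 13 (mod 61) since 47·13 = 611 ≡ 1, so λ ≡ 31.
  x = λ² - 8 - 55 = 961 - 63 ≡ 44; y = λ·(8 - 44) - 9 ≡ 34. → (44, 34)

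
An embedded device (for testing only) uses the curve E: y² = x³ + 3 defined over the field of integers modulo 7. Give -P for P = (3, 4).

-(3, 4) = (3, -4 mod 7) = (3, 3).

(3, 3)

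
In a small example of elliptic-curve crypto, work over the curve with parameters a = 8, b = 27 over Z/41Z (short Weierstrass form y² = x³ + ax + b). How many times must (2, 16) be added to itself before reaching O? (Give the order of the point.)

2P: tangent at (2, 16): λ = (3·2² + 8)/(2·16) ≡ 20/32. 32⁻¹ ≡ 9 (mod 41), so λ ≡ 20·9 ≡ 16.
  x = λ² - 2 - 2 = 256 - 4 ≡ 6; y = λ·(2 - 6) - 16 ≡ 2. → (6, 2)
3P: (6, 2) + (2, 16). λ = (16 - 2)/(2 - 6) ≡ 14/37 mod 41. 37⁻¹ ≡ 10 (mod 41), so λ ≡ 17.
  x = λ² - 6 - 2 = 289 - 8 ≡ 35; y = λ·(6 - 35) - 2 ≡ 38. → (35, 38)
4P: (35, 38) + (2, 16). λ = (16 - 38)/(2 - 35) ≡ 19/8 mod 41. 8⁻¹ ≡ 36 (mod 41) since 8·36 = 288 ≡ 1, so λ ≡ 28.
  x = λ² - 35 - 2 = 784 - 37 ≡ 9; y = λ·(35 - 9) - 38 ≡ 34. → (9, 34)
5P: (9, 34) + (2, 16). λ = (16 - 34)/(2 - 9) ≡ 23/34 mod 41. 34⁻¹ ≡ 35 (mod 41) since 34·35 = 1190 ≡ 1, so λ ≡ 26.
  x = λ² - 9 - 2 = 676 - 11 ≡ 9; y = λ·(9 - 9) - 34 ≡ 7. → (9, 7)
6P: (9, 7) + (2, 16). λ = (16 - 7)/(2 - 9) ≡ 9/34 mod 41. 34⁻¹ ≡ 35 (mod 41), so λ ≡ 28.
  x = λ² - 9 - 2 = 784 - 11 ≡ 35; y = λ·(9 - 35) - 7 ≡ 3. → (35, 3)
7P: (35, 3) + (2, 16). λ = (16 - 3)/(2 - 35) ≡ 13/8 mod 41. 8⁻¹ ≡ 36 (mod 41) since 8·36 = 288 ≡ 1, so λ ≡ 17.
  x = λ² - 35 - 2 = 289 - 37 ≡ 6; y = λ·(35 - 6) - 3 ≡ 39. → (6, 39)
8P: (6, 39) + (2, 16). λ = (16 - 39)/(2 - 6) ≡ 18/37 mod 41. 37⁻¹ ≡ 10 (mod 41) since 37·10 = 370 ≡ 1, so λ ≡ 16.
  x = λ² - 6 - 2 = 256 - 8 ≡ 2; y = λ·(6 - 2) - 39 ≡ 25. → (2, 25)
9P: (2, 25) + (2, 16): same x and y₁ ≡ -y₂, so the sum is O.
9P = O, so the order is 9.

9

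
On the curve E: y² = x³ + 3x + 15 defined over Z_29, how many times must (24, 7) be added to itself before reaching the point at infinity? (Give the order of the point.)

2P: tangent at (24, 7): λ = (3·24² + 3)/(2·7) ≡ 20/14. 14⁻¹ ≡ 27 (mod 29) since 14·27 = 378 ≡ 1, so λ ≡ 20·27 ≡ 18.
  x = λ² - 24 - 24 = 324 - 48 ≡ 15; y = λ·(24 - 15) - 7 ≡ 10. → (15, 10)
3P: (15, 10) + (24, 7). λ = (7 - 10)/(24 - 15) ≡ 26/9 mod 29. 9⁻¹ ≡ 13 (mod 29) since 9·13 = 117 ≡ 1, so λ ≡ 19.
  x = λ² - 15 - 24 = 361 - 39 ≡ 3; y = λ·(15 - 3) - 10 ≡ 15. → (3, 15)
4P: (3, 15) + (24, 7). λ = (7 - 15)/(24 - 3) ≡ 21/21 mod 29. 21⁻¹ ≡ 18 (mod 29), so λ ≡ 1.
  x = λ² - 3 - 24 = 1 - 27 ≡ 3; y = λ·(3 - 3) - 15 ≡ 14. → (3, 14)
5P: (3, 14) + (24, 7). λ = (7 - 14)/(24 - 3) ≡ 22/21 mod 29. 21⁻¹ ≡ 18 (mod 29) since 21·18 = 378 ≡ 1, so λ ≡ 19.
  x = λ² - 3 - 24 = 361 - 27 ≡ 15; y = λ·(3 - 15) - 14 ≡ 19. → (15, 19)
6P: (15, 19) + (24, 7). λ = (7 - 19)/(24 - 15) ≡ 17/9 mod 29. 9⁻¹ ≡ 13 (mod 29), so λ ≡ 18.
  x = λ² - 15 - 24 = 324 - 39 ≡ 24; y = λ·(15 - 24) - 19 ≡ 22. → (24, 22)
7P: (24, 22) + (24, 7): same x and y₁ ≡ -y₂, so the sum is the point at infinity.
7P = the point at infinity, so the order is 7.

7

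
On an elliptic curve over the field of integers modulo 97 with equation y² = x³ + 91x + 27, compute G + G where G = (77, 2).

(72, 84)

tangent at (77, 2): λ = (3·77² + 91)/(2·2) ≡ 30/4. 4⁻¹ ≡ 73 (mod 97), so λ ≡ 30·73 ≡ 56.
  x = λ² - 77 - 77 = 3136 - 154 ≡ 72; y = λ·(77 - 72) - 2 ≡ 84. → (72, 84)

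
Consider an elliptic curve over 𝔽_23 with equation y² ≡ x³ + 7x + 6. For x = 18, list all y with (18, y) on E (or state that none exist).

none

x³ + 7x + 6 = 5964 ≡ 7 (mod 23).
7 is a non-residue mod 23; no y exists.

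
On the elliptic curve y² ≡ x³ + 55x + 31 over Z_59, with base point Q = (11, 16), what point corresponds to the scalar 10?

(41, 42)

Double-and-add on 10 = (1010)₂. Start with Q = (11, 16) for the leading 1-bit.
double: tangent at (11, 16): λ = (3·11² + 55)/(2·16) ≡ 5/32. 32⁻¹ ≡ 24 (mod 59) since 32·24 = 768 ≡ 1, so λ ≡ 5·24 ≡ 2.
  x = λ² - 11 - 11 = 4 - 22 ≡ 41; y = λ·(11 - 41) - 16 ≡ 42. → (41, 42)
double: tangent at (41, 42): λ = (3·41² + 55)/(2·42) ≡ 24/25. 25⁻¹ ≡ 26 (mod 59), so λ ≡ 24·26 ≡ 34.
  x = λ² - 41 - 41 = 1156 - 82 ≡ 12; y = λ·(41 - 12) - 42 ≡ 0. → (12, 0)
add Q: (12, 0) + (11, 16). λ = (16 - 0)/(11 - 12) ≡ 16/58 mod 59. 58⁻¹ ≡ 58 (mod 59), so λ ≡ 43.
  x = λ² - 12 - 11 = 1849 - 23 ≡ 56; y = λ·(12 - 56) - 0 ≡ 55. → (56, 55)
double: tangent at (56, 55): λ = (3·56² + 55)/(2·55) ≡ 23/51. 51⁻¹ ≡ 22 (mod 59), so λ ≡ 23·22 ≡ 34.
  x = λ² - 56 - 56 = 1156 - 112 ≡ 41; y = λ·(56 - 41) - 55 ≡ 42. → (41, 42)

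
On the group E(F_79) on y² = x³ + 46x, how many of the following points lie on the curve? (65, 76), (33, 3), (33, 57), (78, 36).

3

(65, 76): 76² ≡ 9, rhs ≡ 9 → on.
(33, 3): 3² ≡ 9, rhs ≡ 9 → on.
(33, 57): 57² ≡ 10, rhs ≡ 9 → off.
(78, 36): 36² ≡ 32, rhs ≡ 32 → on.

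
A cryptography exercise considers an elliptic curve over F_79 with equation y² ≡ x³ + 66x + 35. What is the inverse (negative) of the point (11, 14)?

(11, 65)

-(11, 14) = (11, -14 mod 79) = (11, 65).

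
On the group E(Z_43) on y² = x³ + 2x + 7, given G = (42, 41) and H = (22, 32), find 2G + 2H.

(10, 9)

First 2G:
Repeated addition: build up to 2G.
2G: tangent at (42, 41): λ = (3·42² + 2)/(2·41) ≡ 5/39. 39⁻¹ ≡ 32 (mod 43), so λ ≡ 5·32 ≡ 31.
  x = λ² - 42 - 42 = 961 - 84 ≡ 17; y = λ·(42 - 17) - 41 ≡ 3. → (17, 3)
2G = (17, 3).
Next 2H:
Repeated addition: build up to 2H.
2H: tangent at (22, 32): λ = (3·22² + 2)/(2·32) ≡ 35/21. 21⁻¹ ≡ 41 (mod 43), so λ ≡ 35·41 ≡ 16.
  x = λ² - 22 - 22 = 256 - 44 ≡ 40; y = λ·(22 - 40) - 32 ≡ 24. → (40, 24)
2H = (40, 24).
Finally 2G + 2H:
(17, 3) + (40, 24). λ = (24 - 3)/(40 - 17) ≡ 21/23 mod 43. 23⁻¹ ≡ 15 (mod 43) since 23·15 = 345 ≡ 1, so λ ≡ 14.
  x = λ² - 17 - 40 = 196 - 57 ≡ 10; y = λ·(17 - 10) - 3 ≡ 9. → (10, 9)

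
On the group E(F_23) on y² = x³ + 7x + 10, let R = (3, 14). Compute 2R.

(20, 13)

tangent at (3, 14): λ = (3·3² + 7)/(2·14) ≡ 11/5. 5⁻¹ ≡ 14 (mod 23) since 5·14 = 70 ≡ 1, so λ ≡ 11·14 ≡ 16.
  x = λ² - 3 - 3 = 256 - 6 ≡ 20; y = λ·(3 - 20) - 14 ≡ 13. → (20, 13)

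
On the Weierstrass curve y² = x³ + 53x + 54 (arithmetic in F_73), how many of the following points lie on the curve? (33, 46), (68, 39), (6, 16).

(33, 46): 46² ≡ 72, rhs ≡ 72 → on.
(68, 39): 39² ≡ 61, rhs ≡ 29 → off.
(6, 16): 16² ≡ 37, rhs ≡ 4 → off.

1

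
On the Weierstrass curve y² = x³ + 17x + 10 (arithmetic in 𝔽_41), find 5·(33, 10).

(36, 13)

Write Q = (33, 10).
Double-and-add on 5 = (101)₂. Start with Q = (33, 10) for the leading 1-bit.
double: tangent at (33, 10): λ = (3·33² + 17)/(2·10) ≡ 4/20. 20⁻¹ ≡ 39 (mod 41), so λ ≡ 4·39 ≡ 33.
  x = λ² - 33 - 33 = 1089 - 66 ≡ 39; y = λ·(33 - 39) - 10 ≡ 38. → (39, 38)
double: tangent at (39, 38): λ = (3·39² + 17)/(2·38) ≡ 29/35. 35⁻¹ ≡ 34 (mod 41) since 35·34 = 1190 ≡ 1, so λ ≡ 29·34 ≡ 2.
  x = λ² - 39 - 39 = 4 - 78 ≡ 8; y = λ·(39 - 8) - 38 ≡ 24. → (8, 24)
add Q: (8, 24) + (33, 10). λ = (10 - 24)/(33 - 8) ≡ 27/25 mod 41. 25⁻¹ ≡ 23 (mod 41) since 25·23 = 575 ≡ 1, so λ ≡ 6.
  x = λ² - 8 - 33 = 36 - 41 ≡ 36; y = λ·(8 - 36) - 24 ≡ 13. → (36, 13)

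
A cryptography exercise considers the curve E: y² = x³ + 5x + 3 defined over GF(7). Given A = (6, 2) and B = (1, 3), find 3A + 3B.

First 3A:
Repeated addition: build up to 3A.
2A: tangent at (6, 2): λ = (3·6² + 5)/(2·2) ≡ 1/4. 4⁻¹ ≡ 2 (mod 7), so λ ≡ 1·2 ≡ 2.
  x = λ² - 6 - 6 = 4 - 12 ≡ 6; y = λ·(6 - 6) - 2 ≡ 5. → (6, 5)
3A: (6, 5) + (6, 2): same x and y₁ ≡ -y₂, so the sum is the point at infinity.
3A = the point at infinity.
Next 3B:
Repeated addition: build up to 3B.
2B: tangent at (1, 3): λ = (3·1² + 5)/(2·3) ≡ 1/6. 6⁻¹ ≡ 6 (mod 7), so λ ≡ 1·6 ≡ 6.
  x = λ² - 1 - 1 = 36 - 2 ≡ 6; y = λ·(1 - 6) - 3 ≡ 2. → (6, 2)
3B: (6, 2) + (1, 3). λ = (3 - 2)/(1 - 6) ≡ 1/2 mod 7. 2⁻¹ ≡ 4 (mod 7), so λ ≡ 4.
  x = λ² - 6 - 1 = 16 - 7 ≡ 2; y = λ·(6 - 2) - 2 ≡ 0. → (2, 0)
3B = (2, 0).
Finally 3A + 3B:
the point at infinity + (2, 0) = (2, 0) (identity).

(2, 0)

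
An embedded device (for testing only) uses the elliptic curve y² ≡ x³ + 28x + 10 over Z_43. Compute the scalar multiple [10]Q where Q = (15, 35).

(20, 20)

Repeated addition: build up to 10Q.
2Q: tangent at (15, 35): λ = (3·15² + 28)/(2·35) ≡ 15/27. 27⁻¹ ≡ 8 (mod 43) since 27·8 = 216 ≡ 1, so λ ≡ 15·8 ≡ 34.
  x = λ² - 15 - 15 = 1156 - 30 ≡ 8; y = λ·(15 - 8) - 35 ≡ 31. → (8, 31)
3Q: (8, 31) + (15, 35). λ = (35 - 31)/(15 - 8) ≡ 4/7 mod 43. 7⁻¹ ≡ 37 (mod 43), so λ ≡ 19.
  x = λ² - 8 - 15 = 361 - 23 ≡ 37; y = λ·(8 - 37) - 31 ≡ 20. → (37, 20)
4Q: (37, 20) + (15, 35). λ = (35 - 20)/(15 - 37) ≡ 15/21 mod 43. 21⁻¹ ≡ 41 (mod 43) since 21·41 = 861 ≡ 1, so λ ≡ 13.
  x = λ² - 37 - 15 = 169 - 52 ≡ 31; y = λ·(37 - 31) - 20 ≡ 15. → (31, 15)
5Q: (31, 15) + (15, 35). λ = (35 - 15)/(15 - 31) ≡ 20/27 mod 43. 27⁻¹ ≡ 8 (mod 43) since 27·8 = 216 ≡ 1, so λ ≡ 31.
  x = λ² - 31 - 15 = 961 - 46 ≡ 12; y = λ·(31 - 12) - 15 ≡ 15. → (12, 15)
6Q: (12, 15) + (15, 35). λ = (35 - 15)/(15 - 12) ≡ 20/3 mod 43. 3⁻¹ ≡ 29 (mod 43), so λ ≡ 21.
  x = λ² - 12 - 15 = 441 - 27 ≡ 27; y = λ·(12 - 27) - 15 ≡ 14. → (27, 14)
7Q: (27, 14) + (15, 35). λ = (35 - 14)/(15 - 27) ≡ 21/31 mod 43. 31⁻¹ ≡ 25 (mod 43) since 31·25 = 775 ≡ 1, so λ ≡ 9.
  x = λ² - 27 - 15 = 81 - 42 ≡ 39; y = λ·(27 - 39) - 14 ≡ 7. → (39, 7)
8Q: (39, 7) + (15, 35). λ = (35 - 7)/(15 - 39) ≡ 28/19 mod 43. 19⁻¹ ≡ 34 (mod 43) since 19·34 = 646 ≡ 1, so λ ≡ 6.
  x = λ² - 39 - 15 = 36 - 54 ≡ 25; y = λ·(39 - 25) - 7 ≡ 34. → (25, 34)
9Q: (25, 34) + (15, 35). λ = (35 - 34)/(15 - 25) ≡ 1/33 mod 43. 33⁻¹ ≡ 30 (mod 43) since 33·30 = 990 ≡ 1, so λ ≡ 30.
  x = λ² - 25 - 15 = 900 - 40 ≡ 0; y = λ·(25 - 0) - 34 ≡ 28. → (0, 28)
10Q: (0, 28) + (15, 35). λ = (35 - 28)/(15 - 0) ≡ 7/15 mod 43. 15⁻¹ ≡ 23 (mod 43) since 15·23 = 345 ≡ 1, so λ ≡ 32.
  x = λ² - 0 - 15 = 1024 - 15 ≡ 20; y = λ·(0 - 20) - 28 ≡ 20. → (20, 20)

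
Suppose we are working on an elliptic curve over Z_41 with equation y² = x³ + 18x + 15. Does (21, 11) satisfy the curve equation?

no

y² = 11² ≡ 39; x³ + 18x + 15 = 9654 ≡ 19 (mod 41). 39 ≠ 19.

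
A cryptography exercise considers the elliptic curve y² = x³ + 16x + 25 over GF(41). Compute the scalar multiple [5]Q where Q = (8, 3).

Double-and-add on 5 = (101)₂. Start with Q = (8, 3) for the leading 1-bit.
double: tangent at (8, 3): λ = (3·8² + 16)/(2·3) ≡ 3/6. 6⁻¹ ≡ 7 (mod 41) since 6·7 = 42 ≡ 1, so λ ≡ 3·7 ≡ 21.
  x = λ² - 8 - 8 = 441 - 16 ≡ 15; y = λ·(8 - 15) - 3 ≡ 14. → (15, 14)
double: tangent at (15, 14): λ = (3·15² + 16)/(2·14) ≡ 35/28. 28⁻¹ ≡ 22 (mod 41), so λ ≡ 35·22 ≡ 32.
  x = λ² - 15 - 15 = 1024 - 30 ≡ 10; y = λ·(15 - 10) - 14 ≡ 23. → (10, 23)
add Q: (10, 23) + (8, 3). λ = (3 - 23)/(8 - 10) ≡ 21/39 mod 41. 39⁻¹ ≡ 20 (mod 41) since 39·20 = 780 ≡ 1, so λ ≡ 10.
  x = λ² - 10 - 8 = 100 - 18 ≡ 0; y = λ·(10 - 0) - 23 ≡ 36. → (0, 36)

(0, 36)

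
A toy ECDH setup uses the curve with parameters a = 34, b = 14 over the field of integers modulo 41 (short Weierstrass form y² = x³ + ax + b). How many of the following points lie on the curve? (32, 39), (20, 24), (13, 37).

(32, 39): 39² ≡ 4, rhs ≡ 4 → on.
(20, 24): 24² ≡ 2, rhs ≡ 2 → on.
(13, 37): 37² ≡ 16, rhs ≡ 29 → off.

2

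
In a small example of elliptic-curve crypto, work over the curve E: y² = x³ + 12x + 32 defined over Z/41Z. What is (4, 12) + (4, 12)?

(29, 28)

tangent at (4, 12): λ = (3·4² + 12)/(2·12) ≡ 19/24. 24⁻¹ ≡ 12 (mod 41), so λ ≡ 19·12 ≡ 23.
  x = λ² - 4 - 4 = 529 - 8 ≡ 29; y = λ·(4 - 29) - 12 ≡ 28. → (29, 28)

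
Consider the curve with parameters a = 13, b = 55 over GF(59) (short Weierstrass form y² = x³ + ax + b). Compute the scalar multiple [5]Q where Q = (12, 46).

(46, 7)

Repeated addition: build up to 5Q.
2Q: tangent at (12, 46): λ = (3·12² + 13)/(2·46) ≡ 32/33. 33⁻¹ ≡ 34 (mod 59) since 33·34 = 1122 ≡ 1, so λ ≡ 32·34 ≡ 26.
  x = λ² - 12 - 12 = 676 - 24 ≡ 3; y = λ·(12 - 3) - 46 ≡ 11. → (3, 11)
3Q: (3, 11) + (12, 46). λ = (46 - 11)/(12 - 3) ≡ 35/9 mod 59. 9⁻¹ ≡ 46 (mod 59) since 9·46 = 414 ≡ 1, so λ ≡ 17.
  x = λ² - 3 - 12 = 289 - 15 ≡ 38; y = λ·(3 - 38) - 11 ≡ 43. → (38, 43)
4Q: (38, 43) + (12, 46). λ = (46 - 43)/(12 - 38) ≡ 3/33 mod 59. 33⁻¹ ≡ 34 (mod 59), so λ ≡ 43.
  x = λ² - 38 - 12 = 1849 - 50 ≡ 29; y = λ·(38 - 29) - 43 ≡ 49. → (29, 49)
5Q: (29, 49) + (12, 46). λ = (46 - 49)/(12 - 29) ≡ 56/42 mod 59. 42⁻¹ ≡ 52 (mod 59), so λ ≡ 21.
  x = λ² - 29 - 12 = 441 - 41 ≡ 46; y = λ·(29 - 46) - 49 ≡ 7. → (46, 7)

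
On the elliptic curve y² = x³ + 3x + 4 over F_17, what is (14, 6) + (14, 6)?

(8, 9)

tangent at (14, 6): λ = (3·14² + 3)/(2·6) ≡ 13/12. 12⁻¹ ≡ 10 (mod 17) since 12·10 = 120 ≡ 1, so λ ≡ 13·10 ≡ 11.
  x = λ² - 14 - 14 = 121 - 28 ≡ 8; y = λ·(14 - 8) - 6 ≡ 9. → (8, 9)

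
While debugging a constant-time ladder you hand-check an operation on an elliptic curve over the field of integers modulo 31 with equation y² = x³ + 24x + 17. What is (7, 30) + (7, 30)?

(19, 4)

tangent at (7, 30): λ = (3·7² + 24)/(2·30) ≡ 16/29. 29⁻¹ ≡ 15 (mod 31), so λ ≡ 16·15 ≡ 23.
  x = λ² - 7 - 7 = 529 - 14 ≡ 19; y = λ·(7 - 19) - 30 ≡ 4. → (19, 4)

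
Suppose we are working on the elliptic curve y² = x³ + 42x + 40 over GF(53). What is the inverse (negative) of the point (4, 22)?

-(4, 22) = (4, -22 mod 53) = (4, 31).

(4, 31)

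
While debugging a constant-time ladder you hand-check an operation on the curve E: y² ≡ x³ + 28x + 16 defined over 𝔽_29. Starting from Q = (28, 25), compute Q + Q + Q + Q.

Double-and-add on 4 = (100)₂. Start with Q = (28, 25) for the leading 1-bit.
double: tangent at (28, 25): λ = (3·28² + 28)/(2·25) ≡ 2/21. 21⁻¹ ≡ 18 (mod 29) since 21·18 = 378 ≡ 1, so λ ≡ 2·18 ≡ 7.
  x = λ² - 28 - 28 = 49 - 56 ≡ 22; y = λ·(28 - 22) - 25 ≡ 17. → (22, 17)
double: tangent at (22, 17): λ = (3·22² + 28)/(2·17) ≡ 1/5. 5⁻¹ ≡ 6 (mod 29) since 5·6 = 30 ≡ 1, so λ ≡ 1·6 ≡ 6.
  x = λ² - 22 - 22 = 36 - 44 ≡ 21; y = λ·(22 - 21) - 17 ≡ 18. → (21, 18)

(21, 18)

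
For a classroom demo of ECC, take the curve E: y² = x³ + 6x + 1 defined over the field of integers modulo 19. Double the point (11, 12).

(14, 6)

tangent at (11, 12): λ = (3·11² + 6)/(2·12) ≡ 8/5. 5⁻¹ ≡ 4 (mod 19), so λ ≡ 8·4 ≡ 13.
  x = λ² - 11 - 11 = 169 - 22 ≡ 14; y = λ·(11 - 14) - 12 ≡ 6. → (14, 6)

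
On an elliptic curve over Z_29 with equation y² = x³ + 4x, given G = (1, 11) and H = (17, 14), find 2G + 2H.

(4, 15)

First 2G:
Repeated addition: build up to 2G.
2G: tangent at (1, 11): λ = (3·1² + 4)/(2·11) ≡ 7/22. 22⁻¹ ≡ 4 (mod 29) since 22·4 = 88 ≡ 1, so λ ≡ 7·4 ≡ 28.
  x = λ² - 1 - 1 = 784 - 2 ≡ 28; y = λ·(1 - 28) - 11 ≡ 16. → (28, 16)
2G = (28, 16).
Next 2H:
Repeated addition: build up to 2H.
2H: tangent at (17, 14): λ = (3·17² + 4)/(2·14) ≡ 1/28. 28⁻¹ ≡ 28 (mod 29) since 28·28 = 784 ≡ 1, so λ ≡ 1·28 ≡ 28.
  x = λ² - 17 - 17 = 784 - 34 ≡ 25; y = λ·(17 - 25) - 14 ≡ 23. → (25, 23)
2H = (25, 23).
Finally 2G + 2H:
(28, 16) + (25, 23). λ = (23 - 16)/(25 - 28) ≡ 7/26 mod 29. 26⁻¹ ≡ 19 (mod 29), so λ ≡ 17.
  x = λ² - 28 - 25 = 289 - 53 ≡ 4; y = λ·(28 - 4) - 16 ≡ 15. → (4, 15)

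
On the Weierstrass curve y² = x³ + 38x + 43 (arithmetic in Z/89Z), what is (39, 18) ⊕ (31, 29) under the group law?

(64, 72)

(39, 18) + (31, 29). λ = (29 - 18)/(31 - 39) ≡ 11/81 mod 89. 81⁻¹ ≡ 11 (mod 89) since 81·11 = 891 ≡ 1, so λ ≡ 32.
  x = λ² - 39 - 31 = 1024 - 70 ≡ 64; y = λ·(39 - 64) - 18 ≡ 72. → (64, 72)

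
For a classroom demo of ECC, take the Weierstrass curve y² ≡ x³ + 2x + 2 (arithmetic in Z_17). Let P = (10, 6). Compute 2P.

(16, 13)

tangent at (10, 6): λ = (3·10² + 2)/(2·6) ≡ 13/12. 12⁻¹ ≡ 10 (mod 17) since 12·10 = 120 ≡ 1, so λ ≡ 13·10 ≡ 11.
  x = λ² - 10 - 10 = 121 - 20 ≡ 16; y = λ·(10 - 16) - 6 ≡ 13. → (16, 13)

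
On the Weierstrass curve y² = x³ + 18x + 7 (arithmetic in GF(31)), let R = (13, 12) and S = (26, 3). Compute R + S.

(0, 10)

(13, 12) + (26, 3). λ = (3 - 12)/(26 - 13) ≡ 22/13 mod 31. 13⁻¹ ≡ 12 (mod 31) since 13·12 = 156 ≡ 1, so λ ≡ 16.
  x = λ² - 13 - 26 = 256 - 39 ≡ 0; y = λ·(13 - 0) - 12 ≡ 10. → (0, 10)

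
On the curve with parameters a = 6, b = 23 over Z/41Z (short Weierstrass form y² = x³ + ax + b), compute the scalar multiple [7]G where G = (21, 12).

Double-and-add on 7 = (111)₂. Start with G = (21, 12) for the leading 1-bit.
double: tangent at (21, 12): λ = (3·21² + 6)/(2·12) ≡ 17/24. 24⁻¹ ≡ 12 (mod 41), so λ ≡ 17·12 ≡ 40.
  x = λ² - 21 - 21 = 1600 - 42 ≡ 0; y = λ·(21 - 0) - 12 ≡ 8. → (0, 8)
add G: (0, 8) + (21, 12). λ = (12 - 8)/(21 - 0) ≡ 4/21 mod 41. 21⁻¹ ≡ 2 (mod 41), so λ ≡ 8.
  x = λ² - 0 - 21 = 64 - 21 ≡ 2; y = λ·(0 - 2) - 8 ≡ 17. → (2, 17)
double: tangent at (2, 17): λ = (3·2² + 6)/(2·17) ≡ 18/34. 34⁻¹ ≡ 35 (mod 41) since 34·35 = 1190 ≡ 1, so λ ≡ 18·35 ≡ 15.
  x = λ² - 2 - 2 = 225 - 4 ≡ 16; y = λ·(2 - 16) - 17 ≡ 19. → (16, 19)
add G: (16, 19) + (21, 12). λ = (12 - 19)/(21 - 16) ≡ 34/5 mod 41. 5⁻¹ ≡ 33 (mod 41), so λ ≡ 15.
  x = λ² - 16 - 21 = 225 - 37 ≡ 24; y = λ·(16 - 24) - 19 ≡ 25. → (24, 25)

(24, 25)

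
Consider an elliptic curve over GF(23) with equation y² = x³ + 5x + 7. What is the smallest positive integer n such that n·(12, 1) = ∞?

9

2P: tangent at (12, 1): λ = (3·12² + 5)/(2·1) ≡ 0/2. 2⁻¹ ≡ 12 (mod 23) since 2·12 = 24 ≡ 1, so λ ≡ 0·12 ≡ 0.
  x = λ² - 12 - 12 = 0 - 24 ≡ 22; y = λ·(12 - 22) - 1 ≡ 22. → (22, 22)
3P: (22, 22) + (12, 1). λ = (1 - 22)/(12 - 22) ≡ 2/13 mod 23. 13⁻¹ ≡ 16 (mod 23), so λ ≡ 9.
  x = λ² - 22 - 12 = 81 - 34 ≡ 1; y = λ·(22 - 1) - 22 ≡ 6. → (1, 6)
4P: (1, 6) + (12, 1). λ = (1 - 6)/(12 - 1) ≡ 18/11 mod 23. 11⁻¹ ≡ 21 (mod 23), so λ ≡ 10.
  x = λ² - 1 - 12 = 100 - 13 ≡ 18; y = λ·(1 - 18) - 6 ≡ 8. → (18, 8)
5P: (18, 8) + (12, 1). λ = (1 - 8)/(12 - 18) ≡ 16/17 mod 23. 17⁻¹ ≡ 19 (mod 23), so λ ≡ 5.
  x = λ² - 18 - 12 = 25 - 30 ≡ 18; y = λ·(18 - 18) - 8 ≡ 15. → (18, 15)
6P: (18, 15) + (12, 1). λ = (1 - 15)/(12 - 18) ≡ 9/17 mod 23. 17⁻¹ ≡ 19 (mod 23) since 17·19 = 323 ≡ 1, so λ ≡ 10.
  x = λ² - 18 - 12 = 100 - 30 ≡ 1; y = λ·(18 - 1) - 15 ≡ 17. → (1, 17)
7P: (1, 17) + (12, 1). λ = (1 - 17)/(12 - 1) ≡ 7/11 mod 23. 11⁻¹ ≡ 21 (mod 23), so λ ≡ 9.
  x = λ² - 1 - 12 = 81 - 13 ≡ 22; y = λ·(1 - 22) - 17 ≡ 1. → (22, 1)
8P: (22, 1) + (12, 1). λ = (1 - 1)/(12 - 22) ≡ 0/13 mod 23. 13⁻¹ ≡ 16 (mod 23), so λ ≡ 0.
  x = λ² - 22 - 12 = 0 - 34 ≡ 12; y = λ·(22 - 12) - 1 ≡ 22. → (12, 22)
9P: (12, 22) + (12, 1): same x and y₁ ≡ -y₂, so the sum is ∞.
9P = ∞, so the order is 9.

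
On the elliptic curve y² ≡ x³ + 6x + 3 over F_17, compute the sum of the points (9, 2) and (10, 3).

(9, 2) + (10, 3). λ = (3 - 2)/(10 - 9) ≡ 1/1 mod 17. 1⁻¹ ≡ 1 (mod 17), so λ ≡ 1.
  x = λ² - 9 - 10 = 1 - 19 ≡ 16; y = λ·(9 - 16) - 2 ≡ 8. → (16, 8)

(16, 8)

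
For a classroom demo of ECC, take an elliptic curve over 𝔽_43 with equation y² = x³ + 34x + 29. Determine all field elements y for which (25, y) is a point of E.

11, 32

x³ + 34x + 29 = 16504 ≡ 35 (mod 43).
Square roots of 35 mod 43: 11 and 32 (since 11² = 121 ≡ 35).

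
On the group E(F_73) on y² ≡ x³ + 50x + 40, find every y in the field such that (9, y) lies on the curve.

x³ + 50x + 40 = 1219 ≡ 51 (mod 73).
51 is a non-residue mod 73; no y exists.

none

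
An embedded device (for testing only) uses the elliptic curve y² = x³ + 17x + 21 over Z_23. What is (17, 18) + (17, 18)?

tangent at (17, 18): λ = (3·17² + 17)/(2·18) ≡ 10/13. 13⁻¹ ≡ 16 (mod 23), so λ ≡ 10·16 ≡ 22.
  x = λ² - 17 - 17 = 484 - 34 ≡ 13; y = λ·(17 - 13) - 18 ≡ 1. → (13, 1)

(13, 1)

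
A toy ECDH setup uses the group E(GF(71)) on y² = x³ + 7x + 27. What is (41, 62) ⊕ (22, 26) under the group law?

(11, 21)

(41, 62) + (22, 26). λ = (26 - 62)/(22 - 41) ≡ 35/52 mod 71. 52⁻¹ ≡ 56 (mod 71), so λ ≡ 43.
  x = λ² - 41 - 22 = 1849 - 63 ≡ 11; y = λ·(41 - 11) - 62 ≡ 21. → (11, 21)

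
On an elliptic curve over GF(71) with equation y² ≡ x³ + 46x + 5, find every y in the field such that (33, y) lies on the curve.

16, 55

x³ + 46x + 5 = 37460 ≡ 43 (mod 71).
Square roots of 43 mod 71: 16 and 55 (since 16² = 256 ≡ 43).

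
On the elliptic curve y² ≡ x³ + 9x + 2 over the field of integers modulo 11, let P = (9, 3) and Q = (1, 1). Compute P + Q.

(9, 3) + (1, 1). λ = (1 - 3)/(1 - 9) ≡ 9/3 mod 11. 3⁻¹ ≡ 4 (mod 11), so λ ≡ 3.
  x = λ² - 9 - 1 = 9 - 10 ≡ 10; y = λ·(9 - 10) - 3 ≡ 5. → (10, 5)

(10, 5)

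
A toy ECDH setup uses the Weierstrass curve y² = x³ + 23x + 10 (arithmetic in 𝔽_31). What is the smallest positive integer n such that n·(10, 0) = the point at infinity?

2

2P: (10, 0) + (10, 0): same x and y₁ ≡ -y₂, so the sum is the point at infinity.
2P = the point at infinity, so the order is 2.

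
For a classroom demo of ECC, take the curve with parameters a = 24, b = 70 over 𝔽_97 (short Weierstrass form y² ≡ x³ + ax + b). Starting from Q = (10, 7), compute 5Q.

(33, 91)

Repeated addition: build up to 5Q.
2Q: tangent at (10, 7): λ = (3·10² + 24)/(2·7) ≡ 33/14. 14⁻¹ ≡ 7 (mod 97) since 14·7 = 98 ≡ 1, so λ ≡ 33·7 ≡ 37.
  x = λ² - 10 - 10 = 1369 - 20 ≡ 88; y = λ·(10 - 88) - 7 ≡ 17. → (88, 17)
3Q: (88, 17) + (10, 7). λ = (7 - 17)/(10 - 88) ≡ 87/19 mod 97. 19⁻¹ ≡ 46 (mod 97), so λ ≡ 25.
  x = λ² - 88 - 10 = 625 - 98 ≡ 42; y = λ·(88 - 42) - 17 ≡ 66. → (42, 66)
4Q: (42, 66) + (10, 7). λ = (7 - 66)/(10 - 42) ≡ 38/65 mod 97. 65⁻¹ ≡ 3 (mod 97), so λ ≡ 17.
  x = λ² - 42 - 10 = 289 - 52 ≡ 43; y = λ·(42 - 43) - 66 ≡ 14. → (43, 14)
5Q: (43, 14) + (10, 7). λ = (7 - 14)/(10 - 43) ≡ 90/64 mod 97. 64⁻¹ ≡ 47 (mod 97) since 64·47 = 3008 ≡ 1, so λ ≡ 59.
  x = λ² - 43 - 10 = 3481 - 53 ≡ 33; y = λ·(43 - 33) - 14 ≡ 91. → (33, 91)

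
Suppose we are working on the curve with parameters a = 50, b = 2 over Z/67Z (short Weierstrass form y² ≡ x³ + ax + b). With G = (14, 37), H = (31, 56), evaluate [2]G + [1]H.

First 2G:
Repeated addition: build up to 2G.
2G: tangent at (14, 37): λ = (3·14² + 50)/(2·37) ≡ 35/7. 7⁻¹ ≡ 48 (mod 67), so λ ≡ 35·48 ≡ 5.
  x = λ² - 14 - 14 = 25 - 28 ≡ 64; y = λ·(14 - 64) - 37 ≡ 48. → (64, 48)
2G = (64, 48).
Finally 2G + H:
(64, 48) + (31, 56). λ = (56 - 48)/(31 - 64) ≡ 8/34 mod 67. 34⁻¹ ≡ 2 (mod 67), so λ ≡ 16.
  x = λ² - 64 - 31 = 256 - 95 ≡ 27; y = λ·(64 - 27) - 48 ≡ 8. → (27, 8)

(27, 8)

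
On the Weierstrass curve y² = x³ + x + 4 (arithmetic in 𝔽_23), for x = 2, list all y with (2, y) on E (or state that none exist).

none

x³ + 1x + 4 = 14 ≡ 14 (mod 23).
14 is a non-residue mod 23; no y exists.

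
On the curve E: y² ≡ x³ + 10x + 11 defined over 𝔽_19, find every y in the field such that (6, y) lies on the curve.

none

x³ + 10x + 11 = 287 ≡ 2 (mod 19).
2 is a non-residue mod 19; no y exists.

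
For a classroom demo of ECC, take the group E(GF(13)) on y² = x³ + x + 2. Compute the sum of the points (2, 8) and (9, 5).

(2, 8) + (9, 5). λ = (5 - 8)/(9 - 2) ≡ 10/7 mod 13. 7⁻¹ ≡ 2 (mod 13) since 7·2 = 14 ≡ 1, so λ ≡ 7.
  x = λ² - 2 - 9 = 49 - 11 ≡ 12; y = λ·(2 - 12) - 8 ≡ 0. → (12, 0)

(12, 0)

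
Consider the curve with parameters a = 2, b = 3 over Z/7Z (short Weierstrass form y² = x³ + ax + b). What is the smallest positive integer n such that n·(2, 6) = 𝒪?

2P: tangent at (2, 6): λ = (3·2² + 2)/(2·6) ≡ 0/5. 5⁻¹ ≡ 3 (mod 7), so λ ≡ 0·3 ≡ 0.
  x = λ² - 2 - 2 = 0 - 4 ≡ 3; y = λ·(2 - 3) - 6 ≡ 1. → (3, 1)
3P: (3, 1) + (2, 6). λ = (6 - 1)/(2 - 3) ≡ 5/6 mod 7. 6⁻¹ ≡ 6 (mod 7), so λ ≡ 2.
  x = λ² - 3 - 2 = 4 - 5 ≡ 6; y = λ·(3 - 6) - 1 ≡ 0. → (6, 0)
4P: (6, 0) + (2, 6). λ = (6 - 0)/(2 - 6) ≡ 6/3 mod 7. 3⁻¹ ≡ 5 (mod 7) since 3·5 = 15 ≡ 1, so λ ≡ 2.
  x = λ² - 6 - 2 = 4 - 8 ≡ 3; y = λ·(6 - 3) - 0 ≡ 6. → (3, 6)
5P: (3, 6) + (2, 6). λ = (6 - 6)/(2 - 3) ≡ 0/6 mod 7. 6⁻¹ ≡ 6 (mod 7) since 6·6 = 36 ≡ 1, so λ ≡ 0.
  x = λ² - 3 - 2 = 0 - 5 ≡ 2; y = λ·(3 - 2) - 6 ≡ 1. → (2, 1)
6P: (2, 1) + (2, 6): same x and y₁ ≡ -y₂, so the sum is 𝒪.
6P = 𝒪, so the order is 6.

6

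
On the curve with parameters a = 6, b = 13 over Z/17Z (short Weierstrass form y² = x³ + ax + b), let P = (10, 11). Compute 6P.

Double-and-add on 6 = (110)₂. Start with P = (10, 11) for the leading 1-bit.
double: tangent at (10, 11): λ = (3·10² + 6)/(2·11) ≡ 0/5. 5⁻¹ ≡ 7 (mod 17), so λ ≡ 0·7 ≡ 0.
  x = λ² - 10 - 10 = 0 - 20 ≡ 14; y = λ·(10 - 14) - 11 ≡ 6. → (14, 6)
add P: (14, 6) + (10, 11). λ = (11 - 6)/(10 - 14) ≡ 5/13 mod 17. 13⁻¹ ≡ 4 (mod 17), so λ ≡ 3.
  x = λ² - 14 - 10 = 9 - 24 ≡ 2; y = λ·(14 - 2) - 6 ≡ 13. → (2, 13)
double: tangent at (2, 13): λ = (3·2² + 6)/(2·13) ≡ 1/9. 9⁻¹ ≡ 2 (mod 17) since 9·2 = 18 ≡ 1, so λ ≡ 1·2 ≡ 2.
  x = λ² - 2 - 2 = 4 - 4 ≡ 0; y = λ·(2 - 0) - 13 ≡ 8. → (0, 8)

(0, 8)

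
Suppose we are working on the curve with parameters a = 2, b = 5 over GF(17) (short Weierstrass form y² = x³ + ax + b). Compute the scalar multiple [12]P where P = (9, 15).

(3, 2)

Repeated addition: build up to 12P.
2P: tangent at (9, 15): λ = (3·9² + 2)/(2·15) ≡ 7/13. 13⁻¹ ≡ 4 (mod 17), so λ ≡ 7·4 ≡ 11.
  x = λ² - 9 - 9 = 121 - 18 ≡ 1; y = λ·(9 - 1) - 15 ≡ 5. → (1, 5)
3P: (1, 5) + (9, 15). λ = (15 - 5)/(9 - 1) ≡ 10/8 mod 17. 8⁻¹ ≡ 15 (mod 17) since 8·15 = 120 ≡ 1, so λ ≡ 14.
  x = λ² - 1 - 9 = 196 - 10 ≡ 16; y = λ·(1 - 16) - 5 ≡ 6. → (16, 6)
4P: (16, 6) + (9, 15). λ = (15 - 6)/(9 - 16) ≡ 9/10 mod 17. 10⁻¹ ≡ 12 (mod 17), so λ ≡ 6.
  x = λ² - 16 - 9 = 36 - 25 ≡ 11; y = λ·(16 - 11) - 6 ≡ 7. → (11, 7)
5P: (11, 7) + (9, 15). λ = (15 - 7)/(9 - 11) ≡ 8/15 mod 17. 15⁻¹ ≡ 8 (mod 17), so λ ≡ 13.
  x = λ² - 11 - 9 = 169 - 20 ≡ 13; y = λ·(11 - 13) - 7 ≡ 1. → (13, 1)
6P: (13, 1) + (9, 15). λ = (15 - 1)/(9 - 13) ≡ 14/13 mod 17. 13⁻¹ ≡ 4 (mod 17) since 13·4 = 52 ≡ 1, so λ ≡ 5.
  x = λ² - 13 - 9 = 25 - 22 ≡ 3; y = λ·(13 - 3) - 1 ≡ 15. → (3, 15)
7P: (3, 15) + (9, 15). λ = (15 - 15)/(9 - 3) ≡ 0/6 mod 17. 6⁻¹ ≡ 3 (mod 17) since 6·3 = 18 ≡ 1, so λ ≡ 0.
  x = λ² - 3 - 9 = 0 - 12 ≡ 5; y = λ·(3 - 5) - 15 ≡ 2. → (5, 2)
8P: (5, 2) + (9, 15). λ = (15 - 2)/(9 - 5) ≡ 13/4 mod 17. 4⁻¹ ≡ 13 (mod 17) since 4·13 = 52 ≡ 1, so λ ≡ 16.
  x = λ² - 5 - 9 = 256 - 14 ≡ 4; y = λ·(5 - 4) - 2 ≡ 14. → (4, 14)
9P: (4, 14) + (9, 15). λ = (15 - 14)/(9 - 4) ≡ 1/5 mod 17. 5⁻¹ ≡ 7 (mod 17), so λ ≡ 7.
  x = λ² - 4 - 9 = 49 - 13 ≡ 2; y = λ·(4 - 2) - 14 ≡ 0. → (2, 0)
10P: (2, 0) + (9, 15). λ = (15 - 0)/(9 - 2) ≡ 15/7 mod 17. 7⁻¹ ≡ 5 (mod 17), so λ ≡ 7.
  x = λ² - 2 - 9 = 49 - 11 ≡ 4; y = λ·(2 - 4) - 0 ≡ 3. → (4, 3)
11P: (4, 3) + (9, 15). λ = (15 - 3)/(9 - 4) ≡ 12/5 mod 17. 5⁻¹ ≡ 7 (mod 17) since 5·7 = 35 ≡ 1, so λ ≡ 16.
  x = λ² - 4 - 9 = 256 - 13 ≡ 5; y = λ·(4 - 5) - 3 ≡ 15. → (5, 15)
12P: (5, 15) + (9, 15). λ = (15 - 15)/(9 - 5) ≡ 0/4 mod 17. 4⁻¹ ≡ 13 (mod 17) since 4·13 = 52 ≡ 1, so λ ≡ 0.
  x = λ² - 5 - 9 = 0 - 14 ≡ 3; y = λ·(5 - 3) - 15 ≡ 2. → (3, 2)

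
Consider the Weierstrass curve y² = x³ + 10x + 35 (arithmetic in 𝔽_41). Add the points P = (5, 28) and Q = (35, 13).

(5, 28) + (35, 13). λ = (13 - 28)/(35 - 5) ≡ 26/30 mod 41. 30⁻¹ ≡ 26 (mod 41), so λ ≡ 20.
  x = λ² - 5 - 35 = 400 - 40 ≡ 32; y = λ·(5 - 32) - 28 ≡ 6. → (32, 6)

(32, 6)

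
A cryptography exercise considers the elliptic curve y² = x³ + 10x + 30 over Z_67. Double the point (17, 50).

(43, 61)

tangent at (17, 50): λ = (3·17² + 10)/(2·50) ≡ 6/33. 33⁻¹ ≡ 65 (mod 67) since 33·65 = 2145 ≡ 1, so λ ≡ 6·65 ≡ 55.
  x = λ² - 17 - 17 = 3025 - 34 ≡ 43; y = λ·(17 - 43) - 50 ≡ 61. → (43, 61)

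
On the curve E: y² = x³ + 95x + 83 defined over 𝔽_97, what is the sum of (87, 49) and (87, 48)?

The two points share x = 87 and their y-coordinates satisfy 49 + 48 ≡ 0 (mod 97), so they are inverses. Their sum is ∞.

O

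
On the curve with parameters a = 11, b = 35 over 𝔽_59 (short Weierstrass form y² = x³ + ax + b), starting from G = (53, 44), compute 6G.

Double-and-add on 6 = (110)₂. Start with G = (53, 44) for the leading 1-bit.
double: tangent at (53, 44): λ = (3·53² + 11)/(2·44) ≡ 1/29. 29⁻¹ ≡ 57 (mod 59) since 29·57 = 1653 ≡ 1, so λ ≡ 1·57 ≡ 57.
  x = λ² - 53 - 53 = 3249 - 106 ≡ 16; y = λ·(53 - 16) - 44 ≡ 0. → (16, 0)
add G: (16, 0) + (53, 44). λ = (44 - 0)/(53 - 16) ≡ 44/37 mod 59. 37⁻¹ ≡ 8 (mod 59), so λ ≡ 57.
  x = λ² - 16 - 53 = 3249 - 69 ≡ 53; y = λ·(16 - 53) - 0 ≡ 15. → (53, 15)
double: tangent at (53, 15): λ = (3·53² + 11)/(2·15) ≡ 1/30. 30⁻¹ ≡ 2 (mod 59), so λ ≡ 1·2 ≡ 2.
  x = λ² - 53 - 53 = 4 - 106 ≡ 16; y = λ·(53 - 16) - 15 ≡ 0. → (16, 0)

(16, 0)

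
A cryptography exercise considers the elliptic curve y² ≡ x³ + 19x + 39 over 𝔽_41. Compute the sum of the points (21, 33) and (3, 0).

(1, 31)

(21, 33) + (3, 0). λ = (0 - 33)/(3 - 21) ≡ 8/23 mod 41. 23⁻¹ ≡ 25 (mod 41), so λ ≡ 36.
  x = λ² - 21 - 3 = 1296 - 24 ≡ 1; y = λ·(21 - 1) - 33 ≡ 31. → (1, 31)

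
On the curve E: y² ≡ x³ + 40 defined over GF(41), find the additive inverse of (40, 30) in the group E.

(40, 11)

-(40, 30) = (40, -30 mod 41) = (40, 11).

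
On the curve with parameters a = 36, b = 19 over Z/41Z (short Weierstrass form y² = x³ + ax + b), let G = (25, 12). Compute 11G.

(18, 29)

Repeated addition: build up to 11G.
2G: tangent at (25, 12): λ = (3·25² + 36)/(2·12) ≡ 25/24. 24⁻¹ ≡ 12 (mod 41), so λ ≡ 25·12 ≡ 13.
  x = λ² - 25 - 25 = 169 - 50 ≡ 37; y = λ·(25 - 37) - 12 ≡ 37. → (37, 37)
3G: (37, 37) + (25, 12). λ = (12 - 37)/(25 - 37) ≡ 16/29 mod 41. 29⁻¹ ≡ 17 (mod 41), so λ ≡ 26.
  x = λ² - 37 - 25 = 676 - 62 ≡ 40; y = λ·(37 - 40) - 37 ≡ 8. → (40, 8)
4G: (40, 8) + (25, 12). λ = (12 - 8)/(25 - 40) ≡ 4/26 mod 41. 26⁻¹ ≡ 30 (mod 41) since 26·30 = 780 ≡ 1, so λ ≡ 38.
  x = λ² - 40 - 25 = 1444 - 65 ≡ 26; y = λ·(40 - 26) - 8 ≡ 32. → (26, 32)
5G: (26, 32) + (25, 12). λ = (12 - 32)/(25 - 26) ≡ 21/40 mod 41. 40⁻¹ ≡ 40 (mod 41), so λ ≡ 20.
  x = λ² - 26 - 25 = 400 - 51 ≡ 21; y = λ·(26 - 21) - 32 ≡ 27. → (21, 27)
6G: (21, 27) + (25, 12). λ = (12 - 27)/(25 - 21) ≡ 26/4 mod 41. 4⁻¹ ≡ 31 (mod 41) since 4·31 = 124 ≡ 1, so λ ≡ 27.
  x = λ² - 21 - 25 = 729 - 46 ≡ 27; y = λ·(21 - 27) - 27 ≡ 16. → (27, 16)
7G: (27, 16) + (25, 12). λ = (12 - 16)/(25 - 27) ≡ 37/39 mod 41. 39⁻¹ ≡ 20 (mod 41) since 39·20 = 780 ≡ 1, so λ ≡ 2.
  x = λ² - 27 - 25 = 4 - 52 ≡ 34; y = λ·(27 - 34) - 16 ≡ 11. → (34, 11)
8G: (34, 11) + (25, 12). λ = (12 - 11)/(25 - 34) ≡ 1/32 mod 41. 32⁻¹ ≡ 9 (mod 41) since 32·9 = 288 ≡ 1, so λ ≡ 9.
  x = λ² - 34 - 25 = 81 - 59 ≡ 22; y = λ·(34 - 22) - 11 ≡ 15. → (22, 15)
9G: (22, 15) + (25, 12). λ = (12 - 15)/(25 - 22) ≡ 38/3 mod 41. 3⁻¹ ≡ 14 (mod 41), so λ ≡ 40.
  x = λ² - 22 - 25 = 1600 - 47 ≡ 36; y = λ·(22 - 36) - 15 ≡ 40. → (36, 40)
10G: (36, 40) + (25, 12). λ = (12 - 40)/(25 - 36) ≡ 13/30 mod 41. 30⁻¹ ≡ 26 (mod 41), so λ ≡ 10.
  x = λ² - 36 - 25 = 100 - 61 ≡ 39; y = λ·(36 - 39) - 40 ≡ 12. → (39, 12)
11G: (39, 12) + (25, 12). λ = (12 - 12)/(25 - 39) ≡ 0/27 mod 41. 27⁻¹ ≡ 38 (mod 41) since 27·38 = 1026 ≡ 1, so λ ≡ 0.
  x = λ² - 39 - 25 = 0 - 64 ≡ 18; y = λ·(39 - 18) - 12 ≡ 29. → (18, 29)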